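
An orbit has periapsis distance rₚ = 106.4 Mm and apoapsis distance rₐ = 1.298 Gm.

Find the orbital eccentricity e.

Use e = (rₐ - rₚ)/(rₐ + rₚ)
rₚ = 106.4 Mm = 1.064 × 10^8 m
rₐ = 1.298 Gm = 1.298 × 10^9 m
rₐ − rₚ = 1.1916 × 10^9 m
rₐ + rₚ = 1.4044 × 10^9 m
e = (rₐ − rₚ)/(rₐ + rₚ) = 0.848476

Final answer: e = 0.8485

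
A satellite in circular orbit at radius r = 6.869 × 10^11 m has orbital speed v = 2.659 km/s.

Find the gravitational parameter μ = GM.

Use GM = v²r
r = 6.869 × 10^11 m
v = 2.659 km/s = 2659 m/s
v² = 7.07028 × 10^6 m²/s²
GM = v²r = 7.07028 × 10^6 × 6.869 × 10^11 = 4.85658 × 10^18 m³/s²
GM ≈ 4.857 × 10^18 m³/s²

Final answer: GM = 4.857 × 10^18 m³/s²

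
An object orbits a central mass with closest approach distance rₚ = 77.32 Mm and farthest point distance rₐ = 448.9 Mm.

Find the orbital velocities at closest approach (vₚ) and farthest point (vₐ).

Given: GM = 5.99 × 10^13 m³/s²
rₚ = 77.32 Mm = 7.732 × 10^7 m
rₐ = 448.9 Mm = 4.489 × 10^8 m
GM = 5.99 × 10^13 m³/s²
a = (rₚ + rₐ)/2 = 2.6311 × 10^8 m
Vis-viva: v² = GM (2/r − 1/a)
vₚ² = 5.99 × 10^13 × (2.58665 × 10^-8 − 3.80069 × 10^-9) = 1.32174 × 10^6 m²/s²
vₚ = 1149.67 m/s ≈ 1.15 km/s
vₐ² = 5.99 × 10^13 × (4.45534 × 10^-9 − 3.80069 × 10^-9) = 39213.1 m²/s²
vₐ = 198.023 m/s ≈ 198 m/s

Final answer: vₚ = 1.15 km/s, vₐ = 198 m/s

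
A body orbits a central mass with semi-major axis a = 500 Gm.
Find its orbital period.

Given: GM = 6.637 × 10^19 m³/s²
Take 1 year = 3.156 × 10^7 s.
a = 500 Gm = 5 × 10^11 m
GM = 6.637 × 10^19 m³/s²
a³ = 1.25 × 10^35 m³
T = 2π √(a³/GM) = 2π √((1.25 × 10^35) / (6.637 × 10^19)) = 2π × 4.33979 × 10^7 s
T = 2.72677 × 10^8 s ≈ 8.64 years

Final answer: 8.64 years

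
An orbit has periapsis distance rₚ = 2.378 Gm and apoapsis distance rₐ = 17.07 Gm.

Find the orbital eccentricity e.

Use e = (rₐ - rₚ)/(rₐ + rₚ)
rₚ = 2.378 Gm = 2.378 × 10^9 m
rₐ = 17.07 Gm = 1.707 × 10^10 m
rₐ − rₚ = 1.4692 × 10^10 m
rₐ + rₚ = 1.9448 × 10^10 m
e = (rₐ − rₚ)/(rₐ + rₚ) = 0.75545

Final answer: e = 0.7555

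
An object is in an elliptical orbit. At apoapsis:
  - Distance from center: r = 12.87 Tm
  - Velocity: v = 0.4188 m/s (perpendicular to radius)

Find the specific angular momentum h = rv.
r = 12.87 Tm = 1.287 × 10^13 m
v = 0.4188 m/s
h = rv = 1.287 × 10^13 × 0.4188 = 5.38996 × 10^12 m²/s ≈ 5.39 × 10^12 m²/s

Final answer: h = 5.39 × 10^12 m²/s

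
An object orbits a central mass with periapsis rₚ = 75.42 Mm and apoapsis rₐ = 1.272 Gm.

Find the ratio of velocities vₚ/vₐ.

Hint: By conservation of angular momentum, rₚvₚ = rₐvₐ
rₚ = 75.42 Mm = 7.542 × 10^7 m
rₐ = 1.272 Gm = 1.272 × 10^9 m
rₚvₚ = rₐvₐ  ⇒  vₚ/vₐ = rₐ/rₚ
vₚ/vₐ = (1.272 × 10^9) / (7.542 × 10^7) = 16.8656

Final answer: vₚ/vₐ = 16.87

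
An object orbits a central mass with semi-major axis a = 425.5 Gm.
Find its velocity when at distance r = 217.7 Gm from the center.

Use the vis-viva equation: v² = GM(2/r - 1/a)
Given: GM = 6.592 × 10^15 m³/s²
a = 425.5 Gm = 4.255 × 10^11 m
r = 217.7 Gm = 2.177 × 10^11 m
GM = 6.592 × 10^15 m³/s²
2/r − 1/a = 9.18695 × 10^-12 − 2.35018 × 10^-12 = 6.83678 × 10^-12 m⁻¹
v² = GM (2/r − 1/a) = 45068 m²/s²
v = 212.292 m/s ≈ 212.3 m/s

Final answer: 212.3 m/s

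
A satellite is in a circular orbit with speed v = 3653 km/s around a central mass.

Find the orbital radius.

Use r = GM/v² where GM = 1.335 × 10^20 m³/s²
v = 3653 km/s = 3.653 × 10^6 m/s
GM = 1.335 × 10^20 m³/s²
v² = 1.33444 × 10^13 m²/s²
r = GM/v² = (1.335 × 10^20) / (1.33444 × 10^13) = 1.00042 × 10^7 m ≈ 10 Mm

Final answer: 10 Mm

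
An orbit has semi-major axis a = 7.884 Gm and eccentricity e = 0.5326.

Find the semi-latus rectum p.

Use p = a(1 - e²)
a = 7.884 Gm = 7.884 × 10^9 m
e = 0.5326,  e² = 0.283663,  1 − e² = 0.716337
p = a(1 − e²) = 7.884 × 10^9 m × 0.716337 = 5.6476 × 10^9 m ≈ 5.648 Gm

Final answer: p = 5.648 Gm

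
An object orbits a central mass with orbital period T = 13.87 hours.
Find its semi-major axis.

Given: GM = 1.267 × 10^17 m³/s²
T = 13.87 hours = 49932 s
GM = 1.267 × 10^17 m³/s²
Kepler's third law: a³ = GM T² / (4π²)
T² = 2.4932 × 10^9 s²
a³ = (1.267 × 10^17) × (2.4932 × 10^9) / (4π²) = 8.00156 × 10^24 m³
a = (a³)^(1/3) = 2.00013 × 10^8 m ≈ 200 Mm

Final answer: 200 Mm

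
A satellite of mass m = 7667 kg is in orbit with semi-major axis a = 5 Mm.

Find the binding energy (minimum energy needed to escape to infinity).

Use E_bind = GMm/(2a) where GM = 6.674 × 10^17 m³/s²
a = 5 Mm = 5 × 10^6 m
GM = 6.674 × 10^17 m³/s²
m = 7667 kg
GMm = 6.674 × 10^17 × 7667 = 5.11696 × 10^21 m³·kg/s²
2a = 1 × 10^7 m
E_bind = GMm/(2a) = 5.11696 × 10^14 J ≈ 511.7 TJ

Final answer: 511.7 TJ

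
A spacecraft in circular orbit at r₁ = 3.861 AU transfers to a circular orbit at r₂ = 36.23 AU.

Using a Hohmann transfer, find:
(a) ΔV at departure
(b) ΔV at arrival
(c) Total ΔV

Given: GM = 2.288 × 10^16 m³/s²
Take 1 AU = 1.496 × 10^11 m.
r₁ = 3.861 AU = 5.77606 × 10^11 m
r₂ = 36.23 AU = 5.42001 × 10^12 m
GM = 2.288 × 10^16 m³/s²
Transfer ellipse: a_t = (r₁ + r₂)/2 = 2.99881 × 10^12 m
Circular speed at r₁: v₁ = √(GM/r₁) = 199.027 m/s
Transfer speed at r₁ (periapsis): v₁ₜ = √(GM(2/r₁ − 1/a_t)) = 267.57 m/s
(a) ΔV₁ = v₁ₜ − v₁ = 68.5432 m/s ≈ 68.54 m/s
Circular speed at r₂: v₂ = √(GM/r₂) = 64.9723 m/s
Transfer speed at r₂ (apoapsis): v₂ₜ = √(GM(2/r₂ − 1/a_t)) = 28.5147 m/s
(b) ΔV₂ = v₂ − v₂ₜ = 36.4575 m/s ≈ 36.46 m/s
(c) ΔV_total = ΔV₁ + ΔV₂ = 105.001 m/s ≈ 105 m/s

Final answer:
(a) ΔV₁ = 68.54 m/s
(b) ΔV₂ = 36.46 m/s
(c) ΔV_total = 105 m/s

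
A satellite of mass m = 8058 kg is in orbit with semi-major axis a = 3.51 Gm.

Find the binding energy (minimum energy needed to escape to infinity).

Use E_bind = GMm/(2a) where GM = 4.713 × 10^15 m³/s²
a = 3.51 Gm = 3.51 × 10^9 m
GM = 4.713 × 10^15 m³/s²
m = 8058 kg
GMm = 4.713 × 10^15 × 8058 = 3.79774 × 10^19 m³·kg/s²
2a = 7.02 × 10^9 m
E_bind = GMm/(2a) = 5.40988 × 10^9 J ≈ 5.41 GJ

Final answer: 5.41 GJ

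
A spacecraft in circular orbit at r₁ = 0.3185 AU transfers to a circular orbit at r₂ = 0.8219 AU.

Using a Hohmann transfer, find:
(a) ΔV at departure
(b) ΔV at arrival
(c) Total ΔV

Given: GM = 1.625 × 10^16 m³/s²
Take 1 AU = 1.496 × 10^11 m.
r₁ = 0.3185 AU = 4.76476 × 10^10 m
r₂ = 0.8219 AU = 1.22956 × 10^11 m
GM = 1.625 × 10^16 m³/s²
Transfer ellipse: a_t = (r₁ + r₂)/2 = 8.53019 × 10^10 m
Circular speed at r₁: v₁ = √(GM/r₁) = 583.991 m/s
Transfer speed at r₁ (periapsis): v₁ₜ = √(GM(2/r₁ − 1/a_t)) = 701.136 m/s
(a) ΔV₁ = v₁ₜ − v₁ = 117.145 m/s ≈ 117.1 m/s
Circular speed at r₂: v₂ = √(GM/r₂) = 363.539 m/s
Transfer speed at r₂ (apoapsis): v₂ₜ = √(GM(2/r₂ − 1/a_t)) = 271.702 m/s
(b) ΔV₂ = v₂ − v₂ₜ = 91.8375 m/s ≈ 91.84 m/s
(c) ΔV_total = ΔV₁ + ΔV₂ = 208.982 m/s ≈ 209 m/s

Final answer:
(a) ΔV₁ = 117.1 m/s
(b) ΔV₂ = 91.84 m/s
(c) ΔV_total = 209 m/s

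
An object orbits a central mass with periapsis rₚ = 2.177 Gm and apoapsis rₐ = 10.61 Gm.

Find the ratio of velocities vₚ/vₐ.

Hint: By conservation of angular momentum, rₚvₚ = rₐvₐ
rₚ = 2.177 Gm = 2.177 × 10^9 m
rₐ = 10.61 Gm = 1.061 × 10^10 m
rₚvₚ = rₐvₐ  ⇒  vₚ/vₐ = rₐ/rₚ
vₚ/vₐ = (1.061 × 10^10) / (2.177 × 10^9) = 4.87368

Final answer: vₚ/vₐ = 4.874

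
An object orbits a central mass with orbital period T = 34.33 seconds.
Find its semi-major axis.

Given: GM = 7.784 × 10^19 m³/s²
T = 34.33 seconds
GM = 7.784 × 10^19 m³/s²
Kepler's third law: a³ = GM T² / (4π²)
T² = 1178.55 s²
a³ = (7.784 × 10^19) × 1178.55 / (4π²) = 2.32376 × 10^21 m³
a = (a³)^(1/3) = 1.32454 × 10^7 m ≈ 1.325 × 10^7 m

Final answer: 1.325 × 10^7 m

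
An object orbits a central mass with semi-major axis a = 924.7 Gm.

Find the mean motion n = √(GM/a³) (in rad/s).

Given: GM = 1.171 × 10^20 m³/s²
a = 924.7 Gm = 9.247 × 10^11 m
GM = 1.171 × 10^20 m³/s²
a³ = 7.90683 × 10^35 m³
GM/a³ = (1.171 × 10^20) / (7.90683 × 10^35) = 1.481 × 10^-16 s⁻²
n = √(GM/a³) = 1.21696 × 10^-8 rad/s ≈ 1.217 × 10^-8 rad/s

Final answer: n = 1.217 × 10^-8 rad/s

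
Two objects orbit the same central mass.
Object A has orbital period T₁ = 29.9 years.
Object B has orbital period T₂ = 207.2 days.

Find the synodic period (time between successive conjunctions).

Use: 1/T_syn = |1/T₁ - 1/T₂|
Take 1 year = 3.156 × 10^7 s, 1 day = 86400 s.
T₁ = 29.9 years = 9.43644 × 10^8 s
T₂ = 207.2 days = 1.79021 × 10^7 s
1/T₁ = 1.05972 × 10^-9 s⁻¹
1/T₂ = 5.58594 × 10^-8 s⁻¹
|1/T₁ − 1/T₂| = 5.47997 × 10^-8 s⁻¹
T_syn = 1 / |1/T₁ − 1/T₂| = 1.82483 × 10^7 s ≈ 211.2 days

Final answer: T_syn = 211.2 days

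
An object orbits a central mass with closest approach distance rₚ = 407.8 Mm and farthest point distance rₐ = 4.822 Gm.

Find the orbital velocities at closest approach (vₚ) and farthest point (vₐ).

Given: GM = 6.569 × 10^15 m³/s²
rₚ = 407.8 Mm = 4.078 × 10^8 m
rₐ = 4.822 Gm = 4.822 × 10^9 m
GM = 6.569 × 10^15 m³/s²
a = (rₚ + rₐ)/2 = 2.6149 × 10^9 m
Vis-viva: v² = GM (2/r − 1/a)
vₚ² = 6.569 × 10^15 × (4.90436 × 10^-9 − 3.82424 × 10^-10) = 2.97046 × 10^7 m²/s²
vₚ = 5450.2 m/s ≈ 5.45 km/s
vₐ² = 6.569 × 10^15 × (4.14766 × 10^-10 − 3.82424 × 10^-10) = 212454 m²/s²
vₐ = 460.927 m/s ≈ 460.9 m/s

Final answer: vₚ = 5.45 km/s, vₐ = 460.9 m/s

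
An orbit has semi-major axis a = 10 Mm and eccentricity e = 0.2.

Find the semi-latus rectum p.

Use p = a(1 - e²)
a = 10 Mm = 1 × 10^7 m
e = 0.2,  e² = 0.04,  1 − e² = 0.96
p = a(1 − e²) = 1 × 10^7 m × 0.96 = 9.6 × 10^6 m ≈ 9.6 Mm

Final answer: p = 9.6 Mm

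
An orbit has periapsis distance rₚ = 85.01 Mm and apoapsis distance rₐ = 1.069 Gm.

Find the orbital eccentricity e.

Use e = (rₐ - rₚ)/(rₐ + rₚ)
rₚ = 85.01 Mm = 8.501 × 10^7 m
rₐ = 1.069 Gm = 1.069 × 10^9 m
rₐ − rₚ = 9.8399 × 10^8 m
rₐ + rₚ = 1.15401 × 10^9 m
e = (rₐ − rₚ)/(rₐ + rₚ) = 0.85267

Final answer: e = 0.8527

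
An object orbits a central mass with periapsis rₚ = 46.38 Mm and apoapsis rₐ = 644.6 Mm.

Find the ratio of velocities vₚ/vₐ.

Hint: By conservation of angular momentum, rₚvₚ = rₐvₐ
rₚ = 46.38 Mm = 4.638 × 10^7 m
rₐ = 644.6 Mm = 6.446 × 10^8 m
rₚvₚ = rₐvₐ  ⇒  vₚ/vₐ = rₐ/rₚ
vₚ/vₐ = (6.446 × 10^8) / (4.638 × 10^7) = 13.8982

Final answer: vₚ/vₐ = 13.9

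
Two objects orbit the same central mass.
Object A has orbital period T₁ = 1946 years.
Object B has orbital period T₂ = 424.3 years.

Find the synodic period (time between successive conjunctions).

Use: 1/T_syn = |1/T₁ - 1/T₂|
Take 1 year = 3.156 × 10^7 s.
T₁ = 1946 years = 6.14158 × 10^10 s
T₂ = 424.3 years = 1.33909 × 10^10 s
1/T₁ = 1.62825 × 10^-11 s⁻¹
1/T₂ = 7.46775 × 10^-11 s⁻¹
|1/T₁ − 1/T₂| = 5.83951 × 10^-11 s⁻¹
T_syn = 1 / |1/T₁ − 1/T₂| = 1.71247 × 10^10 s ≈ 542.6 years

Final answer: T_syn = 542.6 years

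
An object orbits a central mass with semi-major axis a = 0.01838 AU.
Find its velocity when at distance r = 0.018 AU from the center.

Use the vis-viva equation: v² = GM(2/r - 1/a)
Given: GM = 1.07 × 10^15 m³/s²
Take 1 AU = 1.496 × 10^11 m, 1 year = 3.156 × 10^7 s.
a = 0.01838 AU = 2.74965 × 10^9 m
r = 0.018 AU = 2.6928 × 10^9 m
GM = 1.07 × 10^15 m³/s²
2/r − 1/a = 7.42721 × 10^-10 − 3.63683 × 10^-10 = 3.79038 × 10^-10 m⁻¹
v² = GM (2/r − 1/a) = 405571 m²/s²
v = 636.845 m/s ≈ 0.1344 AU/year

Final answer: 0.1344 AU/year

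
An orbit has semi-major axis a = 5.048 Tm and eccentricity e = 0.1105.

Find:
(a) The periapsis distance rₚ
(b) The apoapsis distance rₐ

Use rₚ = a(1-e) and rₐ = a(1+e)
a = 5.048 Tm = 5.048 × 10^12 m
e = 0.1105:  1 − e = 0.8895,  1 + e = 1.1105
(a) rₚ = a(1 − e) = 5.048 × 10^12 m × 0.8895 = 4.4902 × 10^12 m ≈ 4.49 Tm
(b) rₐ = a(1 + e) = 5.048 × 10^12 m × 1.1105 = 5.6058 × 10^12 m ≈ 5.606 Tm

Final answer:
(a) rₚ = 4.49 Tm
(b) rₐ = 5.606 Tm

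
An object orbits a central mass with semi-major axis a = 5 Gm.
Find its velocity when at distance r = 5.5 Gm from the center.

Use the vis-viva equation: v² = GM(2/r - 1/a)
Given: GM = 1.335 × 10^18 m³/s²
a = 5 Gm = 5 × 10^9 m
r = 5.5 Gm = 5.5 × 10^9 m
GM = 1.335 × 10^18 m³/s²
2/r − 1/a = 3.63636 × 10^-10 − 2 × 10^-10 = 1.63636 × 10^-10 m⁻¹
v² = GM (2/r − 1/a) = 2.18455 × 10^8 m²/s²
v = 14780.2 m/s ≈ 14.78 km/s

Final answer: 14.78 km/s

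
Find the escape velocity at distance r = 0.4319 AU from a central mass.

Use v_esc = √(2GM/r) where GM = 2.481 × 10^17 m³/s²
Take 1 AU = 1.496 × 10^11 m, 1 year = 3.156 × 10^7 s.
r = 0.4319 AU = 6.46122 × 10^10 m
GM = 2.481 × 10^17 m³/s²
2GM/r = 2 × (2.481 × 10^17) / (6.46122 × 10^10) = 7.67966 × 10^6 m²/s²
v_esc = √(2GM/r) = 2771.22 m/s ≈ 0.5846 AU/year

Final answer: 0.5846 AU/year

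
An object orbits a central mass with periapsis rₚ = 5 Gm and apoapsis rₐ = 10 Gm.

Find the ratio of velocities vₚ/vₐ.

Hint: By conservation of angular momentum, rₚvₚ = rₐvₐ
rₚ = 5 Gm = 5 × 10^9 m
rₐ = 10 Gm = 1 × 10^10 m
rₚvₚ = rₐvₐ  ⇒  vₚ/vₐ = rₐ/rₚ
vₚ/vₐ = (1 × 10^10) / (5 × 10^9) = 2

Final answer: vₚ/vₐ = 2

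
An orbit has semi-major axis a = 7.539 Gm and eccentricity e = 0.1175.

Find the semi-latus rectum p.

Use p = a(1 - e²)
a = 7.539 Gm = 7.539 × 10^9 m
e = 0.1175,  e² = 0.0138062,  1 − e² = 0.986194
p = a(1 − e²) = 7.539 × 10^9 m × 0.986194 = 7.43491 × 10^9 m ≈ 7.435 Gm

Final answer: p = 7.435 Gm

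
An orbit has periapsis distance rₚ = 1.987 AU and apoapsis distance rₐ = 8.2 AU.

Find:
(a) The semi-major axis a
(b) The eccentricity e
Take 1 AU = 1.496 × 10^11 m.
rₚ = 1.987 AU = 2.97255 × 10^11 m
rₐ = 8.2 AU = 1.22672 × 10^12 m
(a) a = (rₚ + rₐ)/2 = 7.61988 × 10^11 m ≈ 5.093 AU
(b) e = (rₐ − rₚ)/(rₐ + rₚ) = (9.29465 × 10^11) / (1.52398 × 10^12) = 0.609895

Final answer:
(a) a = 5.093 AU
(b) e = 0.6099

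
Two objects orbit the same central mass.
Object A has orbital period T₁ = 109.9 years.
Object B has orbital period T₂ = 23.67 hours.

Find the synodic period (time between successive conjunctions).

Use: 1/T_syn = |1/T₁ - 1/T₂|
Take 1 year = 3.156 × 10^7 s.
T₁ = 109.9 years = 3.46844 × 10^9 s
T₂ = 23.67 hours = 85212 s
1/T₁ = 2.88314 × 10^-10 s⁻¹
1/T₂ = 1.17354 × 10^-5 s⁻¹
|1/T₁ − 1/T₂| = 1.17351 × 10^-5 s⁻¹
T_syn = 1 / |1/T₁ − 1/T₂| = 85214.1 s ≈ 23.67 hours

Final answer: T_syn = 23.67 hours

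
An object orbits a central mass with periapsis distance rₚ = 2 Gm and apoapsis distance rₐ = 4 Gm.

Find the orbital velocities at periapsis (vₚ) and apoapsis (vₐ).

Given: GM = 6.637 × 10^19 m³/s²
rₚ = 2 Gm = 2 × 10^9 m
rₐ = 4 Gm = 4 × 10^9 m
GM = 6.637 × 10^19 m³/s²
a = (rₚ + rₐ)/2 = 3 × 10^9 m
Vis-viva: v² = GM (2/r − 1/a)
vₚ² = 6.637 × 10^19 × (1 × 10^-9 − 3.33333 × 10^-10) = 4.42467 × 10^10 m²/s²
vₚ = 210349 m/s ≈ 210.3 km/s
vₐ² = 6.637 × 10^19 × (5 × 10^-10 − 3.33333 × 10^-10) = 1.10617 × 10^10 m²/s²
vₐ = 105174 m/s ≈ 105.2 km/s

Final answer: vₚ = 210.3 km/s, vₐ = 105.2 km/s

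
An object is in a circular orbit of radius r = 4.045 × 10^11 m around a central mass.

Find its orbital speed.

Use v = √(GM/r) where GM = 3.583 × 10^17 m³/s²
r = 4.045 × 10^11 m
GM = 3.583 × 10^17 m³/s²
GM/r = (3.583 × 10^17) / (4.045 × 10^11) = 885785 m²/s²
v = √(GM/r) = 941.161 m/s ≈ 941.2 m/s

Final answer: 941.2 m/s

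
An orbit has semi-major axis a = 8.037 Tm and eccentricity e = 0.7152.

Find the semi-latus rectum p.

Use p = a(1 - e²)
a = 8.037 Tm = 8.037 × 10^12 m
e = 0.7152,  e² = 0.511511,  1 − e² = 0.488489
p = a(1 − e²) = 8.037 × 10^12 m × 0.488489 = 3.92599 × 10^12 m ≈ 3.926 Tm

Final answer: p = 3.926 Tm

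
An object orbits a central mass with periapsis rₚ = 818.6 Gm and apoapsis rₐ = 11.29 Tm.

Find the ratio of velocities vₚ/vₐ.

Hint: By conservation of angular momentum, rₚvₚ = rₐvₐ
rₚ = 818.6 Gm = 8.186 × 10^11 m
rₐ = 11.29 Tm = 1.129 × 10^13 m
rₚvₚ = rₐvₐ  ⇒  vₚ/vₐ = rₐ/rₚ
vₚ/vₐ = (1.129 × 10^13) / (8.186 × 10^11) = 13.7918

Final answer: vₚ/vₐ = 13.79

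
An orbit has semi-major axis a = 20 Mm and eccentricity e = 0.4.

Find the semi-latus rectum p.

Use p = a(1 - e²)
a = 20 Mm = 2 × 10^7 m
e = 0.4,  e² = 0.16,  1 − e² = 0.84
p = a(1 − e²) = 2 × 10^7 m × 0.84 = 1.68 × 10^7 m ≈ 16.8 Mm

Final answer: p = 16.8 Mm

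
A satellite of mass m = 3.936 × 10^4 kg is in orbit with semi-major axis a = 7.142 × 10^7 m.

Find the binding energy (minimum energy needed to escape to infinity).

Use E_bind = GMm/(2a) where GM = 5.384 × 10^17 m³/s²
a = 7.142 × 10^7 m
GM = 5.384 × 10^17 m³/s²
m = 3.936 × 10^4 kg
GMm = 5.384 × 10^17 × 39360 = 2.11914 × 10^22 m³·kg/s²
2a = 1.4284 × 10^8 m
E_bind = GMm/(2a) = 1.48358 × 10^14 J ≈ 148.4 TJ

Final answer: 148.4 TJ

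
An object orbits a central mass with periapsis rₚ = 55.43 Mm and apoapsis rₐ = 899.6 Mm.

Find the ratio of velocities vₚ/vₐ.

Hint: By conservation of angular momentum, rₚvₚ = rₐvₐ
rₚ = 55.43 Mm = 5.543 × 10^7 m
rₐ = 899.6 Mm = 8.996 × 10^8 m
rₚvₚ = rₐvₐ  ⇒  vₚ/vₐ = rₐ/rₚ
vₚ/vₐ = (8.996 × 10^8) / (5.543 × 10^7) = 16.2295

Final answer: vₚ/vₐ = 16.23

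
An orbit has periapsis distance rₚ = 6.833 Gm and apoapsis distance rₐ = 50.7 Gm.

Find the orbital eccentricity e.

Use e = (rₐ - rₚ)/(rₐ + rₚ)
rₚ = 6.833 Gm = 6.833 × 10^9 m
rₐ = 50.7 Gm = 5.07 × 10^10 m
rₐ − rₚ = 4.3867 × 10^10 m
rₐ + rₚ = 5.7533 × 10^10 m
e = (rₐ − rₚ)/(rₐ + rₚ) = 0.762467

Final answer: e = 0.7625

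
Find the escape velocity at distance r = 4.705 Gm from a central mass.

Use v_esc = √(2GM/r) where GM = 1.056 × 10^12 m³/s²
r = 4.705 Gm = 4.705 × 10^9 m
GM = 1.056 × 10^12 m³/s²
2GM/r = 2 × (1.056 × 10^12) / (4.705 × 10^9) = 448.884 m²/s²
v_esc = √(2GM/r) = 21.1869 m/s ≈ 21.19 m/s

Final answer: 21.19 m/s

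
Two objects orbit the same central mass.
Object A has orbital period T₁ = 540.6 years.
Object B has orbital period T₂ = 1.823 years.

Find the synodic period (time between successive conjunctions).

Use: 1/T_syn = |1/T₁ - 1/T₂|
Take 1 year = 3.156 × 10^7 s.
T₁ = 540.6 years = 1.70613 × 10^10 s
T₂ = 1.823 years = 5.75339 × 10^7 s
1/T₁ = 5.86121 × 10^-11 s⁻¹
1/T₂ = 1.73811 × 10^-8 s⁻¹
|1/T₁ − 1/T₂| = 1.73225 × 10^-8 s⁻¹
T_syn = 1 / |1/T₁ − 1/T₂| = 5.77286 × 10^7 s ≈ 1.829 years

Final answer: T_syn = 1.829 years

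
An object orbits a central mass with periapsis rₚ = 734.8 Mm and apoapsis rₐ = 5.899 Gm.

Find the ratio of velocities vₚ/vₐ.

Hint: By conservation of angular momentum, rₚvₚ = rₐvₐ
rₚ = 734.8 Mm = 7.348 × 10^8 m
rₐ = 5.899 Gm = 5.899 × 10^9 m
rₚvₚ = rₐvₐ  ⇒  vₚ/vₐ = rₐ/rₚ
vₚ/vₐ = (5.899 × 10^9) / (7.348 × 10^8) = 8.02803

Final answer: vₚ/vₐ = 8.028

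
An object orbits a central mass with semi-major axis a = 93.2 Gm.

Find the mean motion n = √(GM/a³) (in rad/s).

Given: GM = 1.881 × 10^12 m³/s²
a = 93.2 Gm = 9.32 × 10^10 m
GM = 1.881 × 10^12 m³/s²
a³ = 8.09558 × 10^32 m³
GM/a³ = (1.881 × 10^12) / (8.09558 × 10^32) = 2.32349 × 10^-21 s⁻²
n = √(GM/a³) = 4.82026 × 10^-11 rad/s ≈ 4.82 × 10^-11 rad/s

Final answer: n = 4.82 × 10^-11 rad/s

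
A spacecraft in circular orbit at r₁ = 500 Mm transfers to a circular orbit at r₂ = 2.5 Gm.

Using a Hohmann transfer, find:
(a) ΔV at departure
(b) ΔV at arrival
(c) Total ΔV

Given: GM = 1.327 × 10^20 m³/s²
r₁ = 500 Mm = 5 × 10^8 m
r₂ = 2.5 Gm = 2.5 × 10^9 m
GM = 1.327 × 10^20 m³/s²
Transfer ellipse: a_t = (r₁ + r₂)/2 = 1.5 × 10^9 m
Circular speed at r₁: v₁ = √(GM/r₁) = 515170 m/s
Transfer speed at r₁ (periapsis): v₁ₜ = √(GM(2/r₁ − 1/a_t)) = 665081 m/s
(a) ΔV₁ = v₁ₜ − v₁ = 149912 m/s ≈ 149.9 km/s
Circular speed at r₂: v₂ = √(GM/r₂) = 230391 m/s
Transfer speed at r₂ (apoapsis): v₂ₜ = √(GM(2/r₂ − 1/a_t)) = 133016 m/s
(b) ΔV₂ = v₂ − v₂ₜ = 97374.7 m/s ≈ 97.37 km/s
(c) ΔV_total = ΔV₁ + ΔV₂ = 247286 m/s ≈ 247.3 km/s

Final answer:
(a) ΔV₁ = 149.9 km/s
(b) ΔV₂ = 97.37 km/s
(c) ΔV_total = 247.3 km/s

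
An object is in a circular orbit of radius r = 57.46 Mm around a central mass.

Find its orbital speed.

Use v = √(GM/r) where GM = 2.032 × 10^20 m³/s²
r = 57.46 Mm = 5.746 × 10^7 m
GM = 2.032 × 10^20 m³/s²
GM/r = (2.032 × 10^20) / (5.746 × 10^7) = 3.53637 × 10^12 m²/s²
v = √(GM/r) = 1.88052 × 10^6 m/s ≈ 1881 km/s

Final answer: 1881 km/s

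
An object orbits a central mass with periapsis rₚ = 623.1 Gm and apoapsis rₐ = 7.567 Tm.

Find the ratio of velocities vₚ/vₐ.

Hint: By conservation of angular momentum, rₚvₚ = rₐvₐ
rₚ = 623.1 Gm = 6.231 × 10^11 m
rₐ = 7.567 Tm = 7.567 × 10^12 m
rₚvₚ = rₐvₐ  ⇒  vₚ/vₐ = rₐ/rₚ
vₚ/vₐ = (7.567 × 10^12) / (6.231 × 10^11) = 12.1441

Final answer: vₚ/vₐ = 12.14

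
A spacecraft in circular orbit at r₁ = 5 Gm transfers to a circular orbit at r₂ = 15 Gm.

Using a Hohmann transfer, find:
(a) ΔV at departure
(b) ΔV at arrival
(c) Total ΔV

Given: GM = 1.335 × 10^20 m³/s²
r₁ = 5 Gm = 5 × 10^9 m
r₂ = 15 Gm = 1.5 × 10^10 m
GM = 1.335 × 10^20 m³/s²
Transfer ellipse: a_t = (r₁ + r₂)/2 = 1 × 10^10 m
Circular speed at r₁: v₁ = √(GM/r₁) = 163401 m/s
Transfer speed at r₁ (periapsis): v₁ₜ = √(GM(2/r₁ − 1/a_t)) = 200125 m/s
(a) ΔV₁ = v₁ₜ − v₁ = 36723.6 m/s ≈ 36.72 km/s
Circular speed at r₂: v₂ = √(GM/r₂) = 94339.8 m/s
Transfer speed at r₂ (apoapsis): v₂ₜ = √(GM(2/r₂ − 1/a_t)) = 66708.3 m/s
(b) ΔV₂ = v₂ − v₂ₜ = 27631.5 m/s ≈ 27.63 km/s
(c) ΔV_total = ΔV₁ + ΔV₂ = 64355.1 m/s ≈ 64.36 km/s

Final answer:
(a) ΔV₁ = 36.72 km/s
(b) ΔV₂ = 27.63 km/s
(c) ΔV_total = 64.36 km/s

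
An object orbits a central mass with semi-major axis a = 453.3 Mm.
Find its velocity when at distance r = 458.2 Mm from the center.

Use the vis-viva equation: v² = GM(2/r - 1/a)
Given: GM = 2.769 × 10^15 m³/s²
a = 453.3 Mm = 4.533 × 10^8 m
r = 458.2 Mm = 4.582 × 10^8 m
GM = 2.769 × 10^15 m³/s²
2/r − 1/a = 4.36491 × 10^-9 − 2.20604 × 10^-9 = 2.15886 × 10^-9 m⁻¹
v² = GM (2/r − 1/a) = 5.97789 × 10^6 m²/s²
v = 2444.97 m/s ≈ 2.445 km/s

Final answer: 2.445 km/s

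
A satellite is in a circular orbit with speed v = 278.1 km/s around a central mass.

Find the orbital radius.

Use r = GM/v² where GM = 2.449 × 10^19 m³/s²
v = 278.1 km/s = 278100 m/s
GM = 2.449 × 10^19 m³/s²
v² = 7.73396 × 10^10 m²/s²
r = GM/v² = (2.449 × 10^19) / (7.73396 × 10^10) = 3.16655 × 10^8 m ≈ 3.167 × 10^8 m

Final answer: 3.167 × 10^8 m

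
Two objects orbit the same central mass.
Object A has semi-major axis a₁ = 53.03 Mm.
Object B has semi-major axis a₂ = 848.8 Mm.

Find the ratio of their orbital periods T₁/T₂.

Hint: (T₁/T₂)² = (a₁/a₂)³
a₁ = 53.03 Mm = 5.303 × 10^7 m
a₂ = 848.8 Mm = 8.488 × 10^8 m
a₁/a₂ = 0.0624764
T₁/T₂ = (a₁/a₂)^(3/2) = (0.0624764)^1.5 = 0.0156162

Final answer: T₁/T₂ = 0.01562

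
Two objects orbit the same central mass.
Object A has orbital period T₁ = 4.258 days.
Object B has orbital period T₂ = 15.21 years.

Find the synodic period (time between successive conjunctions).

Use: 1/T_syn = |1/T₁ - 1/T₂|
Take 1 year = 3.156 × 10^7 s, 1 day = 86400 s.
T₁ = 4.258 days = 367891 s
T₂ = 15.21 years = 4.80028 × 10^8 s
1/T₁ = 2.71819 × 10^-6 s⁻¹
1/T₂ = 2.08321 × 10^-9 s⁻¹
|1/T₁ − 1/T₂| = 2.71611 × 10^-6 s⁻¹
T_syn = 1 / |1/T₁ − 1/T₂| = 368173 s ≈ 4.261 days

Final answer: T_syn = 4.261 days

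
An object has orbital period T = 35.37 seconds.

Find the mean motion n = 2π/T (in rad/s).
T = 35.37 seconds
n = 2π / 35.37 s = 0.177642 rad/s ≈ 0.1776 rad/s

Final answer: n = 0.1776 rad/s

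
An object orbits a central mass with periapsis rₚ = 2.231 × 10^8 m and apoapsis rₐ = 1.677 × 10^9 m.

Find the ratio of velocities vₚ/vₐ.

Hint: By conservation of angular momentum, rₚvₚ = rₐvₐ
rₚ = 2.231 × 10^8 m
rₐ = 1.677 × 10^9 m
rₚvₚ = rₐvₐ  ⇒  vₚ/vₐ = rₐ/rₚ
vₚ/vₐ = (1.677 × 10^9) / (2.231 × 10^8) = 7.51681

Final answer: vₚ/vₐ = 7.517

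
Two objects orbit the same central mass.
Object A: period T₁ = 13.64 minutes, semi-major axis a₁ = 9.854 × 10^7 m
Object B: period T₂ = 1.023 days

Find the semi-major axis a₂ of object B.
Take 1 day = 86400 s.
T₁ = 13.64 minutes = 818.4 s
T₂ = 1.023 days = 88387.2 s
a₁ = 9.854 × 10^7 m
Kepler's third law: (T₂/T₁)² = (a₂/a₁)³  ⇒  a₂ = a₁ (T₂/T₁)^(2/3)
T₂/T₁ = 108
(T₂/T₁)^(2/3) = 22.6786
a₂ = 9.854 × 10^7 m × 22.6786 = 2.23475 × 10^9 m ≈ 2.235 × 10^9 m

Final answer: a₂ = 2.235 × 10^9 m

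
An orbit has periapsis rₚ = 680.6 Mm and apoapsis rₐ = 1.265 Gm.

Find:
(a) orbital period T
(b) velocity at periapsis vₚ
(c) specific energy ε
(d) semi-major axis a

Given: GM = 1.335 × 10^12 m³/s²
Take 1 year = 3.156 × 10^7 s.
rₚ = 680.6 Mm = 6.806 × 10^8 m
rₐ = 1.265 Gm = 1.265 × 10^9 m
GM = 1.335 × 10^12 m³/s²
a = (rₚ + rₐ)/2 = 9.728 × 10^8 m
e = (rₐ − rₚ)/(rₐ + rₚ) = (5.844 × 10^8) / (1.9456 × 10^9) = 0.30037
(a) a³ = 9.20599 × 10^26 m³;  T = 2π √(a³/GM) = 2π × 2.626 × 10^7 s = 1.64996 × 10^8 s ≈ 5.228 years
(b) vₚ² = GM (2/rₚ − 1/a) = 1.335 × 10^12 × (2.93858 × 10^-9 − 1.02796 × 10^-9) = 2550.68 m²/s²;  vₚ = 50.5043 m/s ≈ 50.5 m/s
(c) 2a = 1.9456 × 10^9 m;  ε = −GM/(2a) = -686.164 J/kg ≈ -686.2 J/kg
(d) a = 9.728 × 10^8 m ≈ 972.8 Mm

Final answer:
(a) orbital period T = 5.228 years
(b) velocity at periapsis vₚ = 50.5 m/s
(c) specific energy ε = -686.2 J/kg
(d) semi-major axis a = 972.8 Mm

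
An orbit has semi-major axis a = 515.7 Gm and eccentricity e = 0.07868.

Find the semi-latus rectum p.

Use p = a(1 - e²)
a = 515.7 Gm = 5.157 × 10^11 m
e = 0.07868,  e² = 0.00619054,  1 − e² = 0.993809
p = a(1 − e²) = 5.157 × 10^11 m × 0.993809 = 5.12508 × 10^11 m ≈ 512.5 Gm

Final answer: p = 512.5 Gm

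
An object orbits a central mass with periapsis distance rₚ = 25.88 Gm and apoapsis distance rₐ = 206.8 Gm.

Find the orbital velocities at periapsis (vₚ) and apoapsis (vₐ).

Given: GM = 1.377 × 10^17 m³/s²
rₚ = 25.88 Gm = 2.588 × 10^10 m
rₐ = 206.8 Gm = 2.068 × 10^11 m
GM = 1.377 × 10^17 m³/s²
a = (rₚ + rₐ)/2 = 1.1634 × 10^11 m
Vis-viva: v² = GM (2/r − 1/a)
vₚ² = 1.377 × 10^17 × (7.72798 × 10^-11 − 8.5955 × 10^-12) = 9.45782 × 10^6 m²/s²
vₚ = 3075.36 m/s ≈ 3.075 km/s
vₐ² = 1.377 × 10^17 × (9.67118 × 10^-12 − 8.5955 × 10^-12) = 148122 m²/s²
vₐ = 384.866 m/s ≈ 384.9 m/s

Final answer: vₚ = 3.075 km/s, vₐ = 384.9 m/s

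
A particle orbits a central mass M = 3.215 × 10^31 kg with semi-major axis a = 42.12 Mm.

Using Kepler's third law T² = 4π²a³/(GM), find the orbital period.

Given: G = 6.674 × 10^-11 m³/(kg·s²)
M = 3.215 × 10^31 kg
GM = G × M = 6.674 × 10^-11 × 3.215 × 10^31 = 2.14569 × 10^21 m³/s²
a = 42.12 Mm = 4.212 × 10^7 m
a³ = 7.47249 × 10^22 m³
T = 2π √(a³/GM) = 2π √((7.47249 × 10^22) / (2.14569 × 10^21)) = 2π × 5.90132 s
T = 37.0791 s ≈ 37.08 seconds

Final answer: 37.08 seconds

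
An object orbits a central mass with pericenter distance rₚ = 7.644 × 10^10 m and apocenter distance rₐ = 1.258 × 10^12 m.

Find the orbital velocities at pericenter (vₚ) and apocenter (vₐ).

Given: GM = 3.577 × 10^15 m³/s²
rₚ = 7.644 × 10^10 m
rₐ = 1.258 × 10^12 m
GM = 3.577 × 10^15 m³/s²
a = (rₚ + rₐ)/2 = 6.6722 × 10^11 m
Vis-viva: v² = GM (2/r − 1/a)
vₚ² = 3.577 × 10^15 × (2.61643 × 10^-11 − 1.49876 × 10^-12) = 88228.7 m²/s²
vₚ = 297.033 m/s ≈ 297 m/s
vₐ² = 3.577 × 10^15 × (1.58983 × 10^-12 − 1.49876 × 10^-12) = 325.754 m²/s²
vₐ = 18.0487 m/s ≈ 18.05 m/s

Final answer: vₚ = 297 m/s, vₐ = 18.05 m/s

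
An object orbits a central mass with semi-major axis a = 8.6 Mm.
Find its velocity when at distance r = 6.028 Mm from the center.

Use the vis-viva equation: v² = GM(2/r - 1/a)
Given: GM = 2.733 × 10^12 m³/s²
a = 8.6 Mm = 8.6 × 10^6 m
r = 6.028 Mm = 6.028 × 10^6 m
GM = 2.733 × 10^12 m³/s²
2/r − 1/a = 3.31785 × 10^-7 − 1.16279 × 10^-7 = 2.15506 × 10^-7 m⁻¹
v² = GM (2/r − 1/a) = 588978 m²/s²
v = 767.449 m/s ≈ 767.4 m/s

Final answer: 767.4 m/s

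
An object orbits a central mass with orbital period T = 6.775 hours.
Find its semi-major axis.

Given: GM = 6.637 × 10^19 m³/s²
T = 6.775 hours = 24390 s
GM = 6.637 × 10^19 m³/s²
Kepler's third law: a³ = GM T² / (4π²)
T² = 5.94872 × 10^8 s²
a³ = (6.637 × 10^19) × (5.94872 × 10^8) / (4π²) = 1.00008 × 10^27 m³
a = (a³)^(1/3) = 1.00003 × 10^9 m ≈ 1 Gm

Final answer: 1 Gm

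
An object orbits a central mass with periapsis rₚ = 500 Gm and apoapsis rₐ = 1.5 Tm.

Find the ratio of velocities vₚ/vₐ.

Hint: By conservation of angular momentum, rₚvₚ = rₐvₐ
rₚ = 500 Gm = 5 × 10^11 m
rₐ = 1.5 Tm = 1.5 × 10^12 m
rₚvₚ = rₐvₐ  ⇒  vₚ/vₐ = rₐ/rₚ
vₚ/vₐ = (1.5 × 10^12) / (5 × 10^11) = 3

Final answer: vₚ/vₐ = 3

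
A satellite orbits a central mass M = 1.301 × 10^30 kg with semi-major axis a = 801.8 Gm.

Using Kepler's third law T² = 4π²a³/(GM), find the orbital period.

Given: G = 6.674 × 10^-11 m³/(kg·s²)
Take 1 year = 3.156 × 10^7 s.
M = 1.301 × 10^30 kg
GM = G × M = 6.674 × 10^-11 × 1.301 × 10^30 = 8.68287 × 10^19 m³/s²
a = 801.8 Gm = 8.018 × 10^11 m
a³ = 5.15464 × 10^35 m³
T = 2π √(a³/GM) = 2π √((5.15464 × 10^35) / (8.68287 × 10^19)) = 2π × 7.70491 × 10^7 s
T = 4.84114 × 10^8 s ≈ 15.34 years

Final answer: 15.34 years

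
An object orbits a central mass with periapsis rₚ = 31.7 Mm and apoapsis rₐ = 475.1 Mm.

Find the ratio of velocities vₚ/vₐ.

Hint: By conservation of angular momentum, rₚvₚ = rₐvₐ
rₚ = 31.7 Mm = 3.17 × 10^7 m
rₐ = 475.1 Mm = 4.751 × 10^8 m
rₚvₚ = rₐvₐ  ⇒  vₚ/vₐ = rₐ/rₚ
vₚ/vₐ = (4.751 × 10^8) / (3.17 × 10^7) = 14.9874

Final answer: vₚ/vₐ = 14.99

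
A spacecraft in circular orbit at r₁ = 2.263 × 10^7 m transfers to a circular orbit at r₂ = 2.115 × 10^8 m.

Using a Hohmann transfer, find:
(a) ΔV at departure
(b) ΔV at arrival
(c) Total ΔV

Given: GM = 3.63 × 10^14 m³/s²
r₁ = 2.263 × 10^7 m
r₂ = 2.115 × 10^8 m
GM = 3.63 × 10^14 m³/s²
Transfer ellipse: a_t = (r₁ + r₂)/2 = 1.17065 × 10^8 m
Circular speed at r₁: v₁ = √(GM/r₁) = 4005.08 m/s
Transfer speed at r₁ (periapsis): v₁ₜ = √(GM(2/r₁ − 1/a_t)) = 5383.35 m/s
(a) ΔV₁ = v₁ₜ − v₁ = 1378.27 m/s ≈ 1.378 km/s
Circular speed at r₂: v₂ = √(GM/r₂) = 1310.08 m/s
Transfer speed at r₂ (apoapsis): v₂ₜ = √(GM(2/r₂ − 1/a_t)) = 576.006 m/s
(b) ΔV₂ = v₂ − v₂ₜ = 734.075 m/s ≈ 734.1 m/s
(c) ΔV_total = ΔV₁ + ΔV₂ = 2112.35 m/s ≈ 2.112 km/s

Final answer:
(a) ΔV₁ = 1.378 km/s
(b) ΔV₂ = 734.1 m/s
(c) ΔV_total = 2.112 km/s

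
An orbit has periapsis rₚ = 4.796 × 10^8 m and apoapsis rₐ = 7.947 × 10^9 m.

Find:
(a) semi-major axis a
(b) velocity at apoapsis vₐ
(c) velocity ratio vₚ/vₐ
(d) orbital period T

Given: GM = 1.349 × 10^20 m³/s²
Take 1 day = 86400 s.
rₚ = 4.796 × 10^8 m
rₐ = 7.947 × 10^9 m
GM = 1.349 × 10^20 m³/s²
a = (rₚ + rₐ)/2 = 4.2133 × 10^9 m
e = (rₐ − rₚ)/(rₐ + rₚ) = (7.4674 × 10^9) / (8.4266 × 10^9) = 0.88617
(a) a = 4.2133 × 10^9 m ≈ 4.213 × 10^9 m
(b) vₐ² = GM (2/rₐ − 1/a) = 1.349 × 10^20 × (2.51667 × 10^-10 − 2.37344 × 10^-10) = 1.93226 × 10^9 m²/s²;  vₐ = 43957.5 m/s ≈ 43.96 km/s
(c) vₚ/vₐ = rₐ/rₚ (angular momentum) = (7.947 × 10^9) / (4.796 × 10^8) = 16.5701 ≈ 16.57
(d) a³ = 7.47941 × 10^28 m³;  T = 2π √(a³/GM) = 2π × 23546.6 s = 147947 s ≈ 1.712 days

Final answer:
(a) semi-major axis a = 4.213 × 10^9 m
(b) velocity at apoapsis vₐ = 43.96 km/s
(c) velocity ratio vₚ/vₐ = 16.57
(d) orbital period T = 1.712 days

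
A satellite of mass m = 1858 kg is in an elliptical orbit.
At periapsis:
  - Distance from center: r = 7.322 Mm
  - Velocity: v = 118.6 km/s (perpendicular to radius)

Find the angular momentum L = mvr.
r = 7.322 Mm = 7.322 × 10^6 m
v = 118.6 km/s = 118600 m/s
vr = 118600 × 7.322 × 10^6 = 8.68389 × 10^11 m²/s
L = m × vr = 1858 × 8.68389 × 10^11 = 1.61347 × 10^15 kg·m²/s ≈ 1.613 × 10^15 kg·m²/s

Final answer: L = 1.613 × 10^15 kg·m²/s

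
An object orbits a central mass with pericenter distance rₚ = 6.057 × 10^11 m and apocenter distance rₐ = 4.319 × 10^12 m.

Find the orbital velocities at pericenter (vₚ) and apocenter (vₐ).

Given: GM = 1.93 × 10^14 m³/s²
rₚ = 6.057 × 10^11 m
rₐ = 4.319 × 10^12 m
GM = 1.93 × 10^14 m³/s²
a = (rₚ + rₐ)/2 = 2.46235 × 10^12 m
Vis-viva: v² = GM (2/r − 1/a)
vₚ² = 1.93 × 10^14 × (3.30196 × 10^-12 − 4.06116 × 10^-13) = 558.899 m²/s²
vₚ = 23.641 m/s ≈ 23.64 m/s
vₐ² = 1.93 × 10^14 × (4.6307 × 10^-13 − 4.06116 × 10^-13) = 10.9921 m²/s²
vₐ = 3.31544 m/s ≈ 3.315 m/s

Final answer: vₚ = 23.64 m/s, vₐ = 3.315 m/s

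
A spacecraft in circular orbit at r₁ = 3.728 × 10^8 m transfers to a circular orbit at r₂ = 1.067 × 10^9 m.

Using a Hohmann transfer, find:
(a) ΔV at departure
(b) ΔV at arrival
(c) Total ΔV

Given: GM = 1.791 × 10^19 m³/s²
r₁ = 3.728 × 10^8 m
r₂ = 1.067 × 10^9 m
GM = 1.791 × 10^19 m³/s²
Transfer ellipse: a_t = (r₁ + r₂)/2 = 7.199 × 10^8 m
Circular speed at r₁: v₁ = √(GM/r₁) = 219185 m/s
Transfer speed at r₁ (periapsis): v₁ₜ = √(GM(2/r₁ − 1/a_t)) = 266843 m/s
(a) ΔV₁ = v₁ₜ − v₁ = 47658.6 m/s ≈ 47.66 km/s
Circular speed at r₂: v₂ = √(GM/r₂) = 129558 m/s
Transfer speed at r₂ (apoapsis): v₂ₜ = √(GM(2/r₂ − 1/a_t)) = 93232.5 m/s
(b) ΔV₂ = v₂ − v₂ₜ = 36325.9 m/s ≈ 36.33 km/s
(c) ΔV_total = ΔV₁ + ΔV₂ = 83984.5 m/s ≈ 83.98 km/s

Final answer:
(a) ΔV₁ = 47.66 km/s
(b) ΔV₂ = 36.33 km/s
(c) ΔV_total = 83.98 km/s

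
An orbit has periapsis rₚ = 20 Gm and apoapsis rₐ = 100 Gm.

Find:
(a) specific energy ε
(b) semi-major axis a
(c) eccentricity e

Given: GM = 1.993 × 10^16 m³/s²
rₚ = 20 Gm = 2 × 10^10 m
rₐ = 100 Gm = 1 × 10^11 m
GM = 1.993 × 10^16 m³/s²
a = (rₚ + rₐ)/2 = 6 × 10^10 m
e = (rₐ − rₚ)/(rₐ + rₚ) = (8 × 10^10) / (1.2 × 10^11) = 0.666667
(a) 2a = 1.2 × 10^11 m;  ε = −GM/(2a) = -166083 J/kg ≈ -166.1 kJ/kg
(b) a = 6 × 10^10 m ≈ 60 Gm
(c) e = 0.666667 ≈ 0.6667

Final answer:
(a) specific energy ε = -166.1 kJ/kg
(b) semi-major axis a = 60 Gm
(c) eccentricity e = 0.6667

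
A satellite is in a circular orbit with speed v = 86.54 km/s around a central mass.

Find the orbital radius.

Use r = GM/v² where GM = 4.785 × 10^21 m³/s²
v = 86.54 km/s = 86540 m/s
GM = 4.785 × 10^21 m³/s²
v² = 7.48917 × 10^9 m²/s²
r = GM/v² = (4.785 × 10^21) / (7.48917 × 10^9) = 6.38922 × 10^11 m ≈ 638.9 Gm

Final answer: 638.9 Gm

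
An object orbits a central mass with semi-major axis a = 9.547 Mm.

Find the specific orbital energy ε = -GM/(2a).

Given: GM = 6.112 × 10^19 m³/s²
a = 9.547 Mm = 9.547 × 10^6 m
GM = 6.112 × 10^19 m³/s²
2a = 1.9094 × 10^7 m
ε = −GM/(2a) = -3.20101 × 10^12 J/kg ≈ -3201 GJ/kg

Final answer: -3201 GJ/kg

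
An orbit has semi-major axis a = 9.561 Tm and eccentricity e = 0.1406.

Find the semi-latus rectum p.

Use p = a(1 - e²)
a = 9.561 Tm = 9.561 × 10^12 m
e = 0.1406,  e² = 0.0197684,  1 − e² = 0.980232
p = a(1 − e²) = 9.561 × 10^12 m × 0.980232 = 9.37199 × 10^12 m ≈ 9.372 Tm

Final answer: p = 9.372 Tm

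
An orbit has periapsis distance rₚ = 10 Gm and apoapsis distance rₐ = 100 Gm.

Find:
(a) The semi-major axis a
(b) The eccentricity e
rₚ = 10 Gm = 1 × 10^10 m
rₐ = 100 Gm = 1 × 10^11 m
(a) a = (rₚ + rₐ)/2 = 5.5 × 10^10 m ≈ 55 Gm
(b) e = (rₐ − rₚ)/(rₐ + rₚ) = (9 × 10^10) / (1.1 × 10^11) = 0.818182

Final answer:
(a) a = 55 Gm
(b) e = 0.8182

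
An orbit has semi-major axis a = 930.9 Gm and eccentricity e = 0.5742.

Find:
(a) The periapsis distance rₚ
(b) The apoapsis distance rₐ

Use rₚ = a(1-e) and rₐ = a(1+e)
a = 930.9 Gm = 9.309 × 10^11 m
e = 0.5742:  1 − e = 0.4258,  1 + e = 1.5742
(a) rₚ = a(1 − e) = 9.309 × 10^11 m × 0.4258 = 3.96377 × 10^11 m ≈ 396.4 Gm
(b) rₐ = a(1 + e) = 9.309 × 10^11 m × 1.5742 = 1.46542 × 10^12 m ≈ 1.465 Tm

Final answer:
(a) rₚ = 396.4 Gm
(b) rₐ = 1.465 Tm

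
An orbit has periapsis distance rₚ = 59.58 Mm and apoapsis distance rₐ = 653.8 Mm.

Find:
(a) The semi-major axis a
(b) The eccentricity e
rₚ = 59.58 Mm = 5.958 × 10^7 m
rₐ = 653.8 Mm = 6.538 × 10^8 m
(a) a = (rₚ + rₐ)/2 = 3.5669 × 10^8 m ≈ 356.7 Mm
(b) e = (rₐ − rₚ)/(rₐ + rₚ) = (5.9422 × 10^8) / (7.1338 × 10^8) = 0.832964

Final answer:
(a) a = 356.7 Mm
(b) e = 0.833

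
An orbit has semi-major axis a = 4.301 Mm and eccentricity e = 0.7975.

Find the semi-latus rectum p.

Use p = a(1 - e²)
a = 4.301 Mm = 4.301 × 10^6 m
e = 0.7975,  e² = 0.636006,  1 − e² = 0.363994
p = a(1 − e²) = 4.301 × 10^6 m × 0.363994 = 1.56554 × 10^6 m ≈ 1.566 Mm

Final answer: p = 1.566 Mm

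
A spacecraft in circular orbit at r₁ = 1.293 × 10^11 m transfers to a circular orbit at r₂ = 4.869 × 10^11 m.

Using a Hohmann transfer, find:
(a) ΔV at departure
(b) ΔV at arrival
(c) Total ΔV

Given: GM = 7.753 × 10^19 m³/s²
r₁ = 1.293 × 10^11 m
r₂ = 4.869 × 10^11 m
GM = 7.753 × 10^19 m³/s²
Transfer ellipse: a_t = (r₁ + r₂)/2 = 3.081 × 10^11 m
Circular speed at r₁: v₁ = √(GM/r₁) = 24487 m/s
Transfer speed at r₁ (periapsis): v₁ₜ = √(GM(2/r₁ − 1/a_t)) = 30782.9 m/s
(a) ΔV₁ = v₁ₜ − v₁ = 6295.91 m/s ≈ 6.296 km/s
Circular speed at r₂: v₂ = √(GM/r₂) = 12618.7 m/s
Transfer speed at r₂ (apoapsis): v₂ₜ = √(GM(2/r₂ − 1/a_t)) = 8174.64 m/s
(b) ΔV₂ = v₂ − v₂ₜ = 4444.08 m/s ≈ 4.444 km/s
(c) ΔV_total = ΔV₁ + ΔV₂ = 10740 m/s ≈ 10.74 km/s

Final answer:
(a) ΔV₁ = 6.296 km/s
(b) ΔV₂ = 4.444 km/s
(c) ΔV_total = 10.74 km/s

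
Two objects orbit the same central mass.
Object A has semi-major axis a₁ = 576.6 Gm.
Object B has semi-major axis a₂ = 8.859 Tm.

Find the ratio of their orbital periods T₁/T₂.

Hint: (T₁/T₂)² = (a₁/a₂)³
a₁ = 576.6 Gm = 5.766 × 10^11 m
a₂ = 8.859 Tm = 8.859 × 10^12 m
a₁/a₂ = 0.0650864
T₁/T₂ = (a₁/a₂)^(3/2) = (0.0650864)^1.5 = 0.0166048

Final answer: T₁/T₂ = 0.0166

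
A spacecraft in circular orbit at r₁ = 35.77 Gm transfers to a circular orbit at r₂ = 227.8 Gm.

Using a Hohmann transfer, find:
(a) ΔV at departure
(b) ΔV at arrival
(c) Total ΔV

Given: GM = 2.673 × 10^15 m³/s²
r₁ = 35.77 Gm = 3.577 × 10^10 m
r₂ = 227.8 Gm = 2.278 × 10^11 m
GM = 2.673 × 10^15 m³/s²
Transfer ellipse: a_t = (r₁ + r₂)/2 = 1.31785 × 10^11 m
Circular speed at r₁: v₁ = √(GM/r₁) = 273.363 m/s
Transfer speed at r₁ (periapsis): v₁ₜ = √(GM(2/r₁ − 1/a_t)) = 359.405 m/s
(a) ΔV₁ = v₁ₜ − v₁ = 86.0416 m/s ≈ 86.04 m/s
Circular speed at r₂: v₂ = √(GM/r₂) = 108.323 m/s
Transfer speed at r₂ (apoapsis): v₂ₜ = √(GM(2/r₂ − 1/a_t)) = 56.4351 m/s
(b) ΔV₂ = v₂ − v₂ₜ = 51.8884 m/s ≈ 51.89 m/s
(c) ΔV_total = ΔV₁ + ΔV₂ = 137.93 m/s ≈ 137.9 m/s

Final answer:
(a) ΔV₁ = 86.04 m/s
(b) ΔV₂ = 51.89 m/s
(c) ΔV_total = 137.9 m/s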